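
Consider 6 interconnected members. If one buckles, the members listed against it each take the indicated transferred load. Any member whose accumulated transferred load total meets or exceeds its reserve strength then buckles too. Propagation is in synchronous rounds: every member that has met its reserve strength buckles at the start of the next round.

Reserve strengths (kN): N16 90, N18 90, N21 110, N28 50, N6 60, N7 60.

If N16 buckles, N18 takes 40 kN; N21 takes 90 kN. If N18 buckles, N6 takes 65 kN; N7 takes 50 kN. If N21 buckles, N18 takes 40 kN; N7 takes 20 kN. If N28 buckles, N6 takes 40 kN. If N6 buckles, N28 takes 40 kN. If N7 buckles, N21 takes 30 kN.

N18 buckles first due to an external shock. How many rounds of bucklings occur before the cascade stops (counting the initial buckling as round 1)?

Round 1 — N18 buckles (initial).
  N6: +65 → 65 ≥ 60
  N7: +50 → 50 < 60
Round 2 — N6 buckles.
  N28: +40 → 40 < 50
No further bucklings.

2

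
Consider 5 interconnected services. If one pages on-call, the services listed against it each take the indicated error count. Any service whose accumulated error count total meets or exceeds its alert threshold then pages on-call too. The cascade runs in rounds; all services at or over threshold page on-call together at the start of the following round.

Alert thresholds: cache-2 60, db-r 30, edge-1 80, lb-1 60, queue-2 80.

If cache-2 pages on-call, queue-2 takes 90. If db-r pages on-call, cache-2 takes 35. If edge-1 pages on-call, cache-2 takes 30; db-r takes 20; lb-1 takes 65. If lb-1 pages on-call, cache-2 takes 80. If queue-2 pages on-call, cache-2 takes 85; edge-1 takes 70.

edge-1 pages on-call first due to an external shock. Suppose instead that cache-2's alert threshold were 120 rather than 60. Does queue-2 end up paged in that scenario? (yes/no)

With cache-2's alert threshold at 120:
Round 1 — edge-1 pages on-call (initial).
  cache-2: +30 → 30 < 120
  db-r: +20 → 20 < 30
  lb-1: +65 → 65 ≥ 60
Round 2 — lb-1 pages on-call.
  cache-2: +80 → 110 < 120
No further pages.

no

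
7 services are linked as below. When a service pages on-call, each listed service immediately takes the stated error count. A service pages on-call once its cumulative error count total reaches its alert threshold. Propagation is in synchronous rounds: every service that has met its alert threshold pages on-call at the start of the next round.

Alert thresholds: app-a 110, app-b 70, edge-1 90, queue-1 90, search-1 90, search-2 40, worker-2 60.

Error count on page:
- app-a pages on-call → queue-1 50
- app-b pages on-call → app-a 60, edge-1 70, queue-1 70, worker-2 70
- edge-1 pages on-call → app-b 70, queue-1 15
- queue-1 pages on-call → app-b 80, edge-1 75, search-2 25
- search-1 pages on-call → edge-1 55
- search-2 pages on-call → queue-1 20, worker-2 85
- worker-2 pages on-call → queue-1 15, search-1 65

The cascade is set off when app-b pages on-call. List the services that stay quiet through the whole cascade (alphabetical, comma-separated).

app-a, edge-1, queue-1, search-1, search-2

Round 1 — app-b pages on-call (initial).
  app-a: +60 → 60 < 110
  edge-1: +70 → 70 < 90
  queue-1: +70 → 70 < 90
  worker-2: +70 → 70 ≥ 60
Round 2 — worker-2 pages on-call.
  queue-1: +15 → 85 < 90
  search-1: +65 → 65 < 90
No further pages.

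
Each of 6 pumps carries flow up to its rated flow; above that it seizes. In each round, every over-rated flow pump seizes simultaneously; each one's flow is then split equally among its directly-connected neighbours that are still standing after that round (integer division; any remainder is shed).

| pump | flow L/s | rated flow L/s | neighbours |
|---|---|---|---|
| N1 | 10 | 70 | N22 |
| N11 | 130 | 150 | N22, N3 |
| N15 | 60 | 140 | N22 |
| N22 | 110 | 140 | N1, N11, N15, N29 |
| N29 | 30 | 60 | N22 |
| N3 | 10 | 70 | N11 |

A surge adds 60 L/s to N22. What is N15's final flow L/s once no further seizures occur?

102

Round 1 — N22 at 170 > 140. N22 seizes.
  N22 sheds 170 L/s to N1, N11, N15, N29: 42 each (2 lost).
    N1: 10+42 = 52 ≤ 70
    N11: 130+42 = 172 > 150
    N15: 60+42 = 102 ≤ 140
    N29: 30+42 = 72 > 60
Round 2 — N11, N29 seize.
  N11 sheds 172 L/s to N3: 172 each.
    N3: 10+172 = 182 > 70
  N29 sheds 72 L/s: no online neighbours, lost.
Round 3 — N3 seizes.
  N3 sheds 182 L/s: no online neighbours, lost.
No further seizures.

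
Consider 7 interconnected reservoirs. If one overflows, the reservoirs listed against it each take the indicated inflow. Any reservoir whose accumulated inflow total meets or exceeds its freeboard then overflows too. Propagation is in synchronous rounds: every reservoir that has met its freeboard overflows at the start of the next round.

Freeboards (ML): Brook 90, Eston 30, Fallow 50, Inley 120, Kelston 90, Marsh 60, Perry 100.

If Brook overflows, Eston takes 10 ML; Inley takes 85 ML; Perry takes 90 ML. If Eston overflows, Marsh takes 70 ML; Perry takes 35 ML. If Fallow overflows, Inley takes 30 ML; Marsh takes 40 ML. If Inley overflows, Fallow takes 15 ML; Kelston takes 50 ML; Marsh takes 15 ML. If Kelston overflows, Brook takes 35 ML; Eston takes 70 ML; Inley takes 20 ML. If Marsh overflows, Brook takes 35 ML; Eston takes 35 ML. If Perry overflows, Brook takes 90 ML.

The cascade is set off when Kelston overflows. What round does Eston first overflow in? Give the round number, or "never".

2

Round 1 — Kelston overflows (initial).
  Brook: +35 → 35 < 90
  Eston: +70 → 70 ≥ 30
  Inley: +20 → 20 < 120
Round 2 — Eston overflows.
  Marsh: +70 → 70 ≥ 60
  Perry: +35 → 35 < 100
Round 3 — Marsh overflows.
  Brook: +35 → 70 < 90
No further overflows.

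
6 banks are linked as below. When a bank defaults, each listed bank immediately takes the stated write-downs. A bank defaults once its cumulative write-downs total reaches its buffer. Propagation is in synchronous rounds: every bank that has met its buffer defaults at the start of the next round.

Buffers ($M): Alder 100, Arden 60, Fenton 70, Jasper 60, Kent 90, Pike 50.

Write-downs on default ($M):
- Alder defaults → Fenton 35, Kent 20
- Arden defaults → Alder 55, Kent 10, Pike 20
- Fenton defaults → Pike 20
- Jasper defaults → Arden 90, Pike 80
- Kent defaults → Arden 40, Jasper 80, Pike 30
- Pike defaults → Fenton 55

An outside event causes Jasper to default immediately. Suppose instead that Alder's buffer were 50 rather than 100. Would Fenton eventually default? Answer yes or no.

With Alder's buffer at 50:
Round 1 — Jasper defaults (initial).
  Arden: +90 → 90 ≥ 60
  Pike: +80 → 80 ≥ 50
Round 2 — Arden, Pike default.
  Alder: +55 → 55 ≥ 50
  Fenton: +55 → 55 < 70
  Kent: +10 → 10 < 90
Round 3 — Alder defaults.
  Fenton: +35 → 90 ≥ 70
  Kent: +20 → 30 < 90
Round 4 — Fenton defaults.
No further defaults.

yes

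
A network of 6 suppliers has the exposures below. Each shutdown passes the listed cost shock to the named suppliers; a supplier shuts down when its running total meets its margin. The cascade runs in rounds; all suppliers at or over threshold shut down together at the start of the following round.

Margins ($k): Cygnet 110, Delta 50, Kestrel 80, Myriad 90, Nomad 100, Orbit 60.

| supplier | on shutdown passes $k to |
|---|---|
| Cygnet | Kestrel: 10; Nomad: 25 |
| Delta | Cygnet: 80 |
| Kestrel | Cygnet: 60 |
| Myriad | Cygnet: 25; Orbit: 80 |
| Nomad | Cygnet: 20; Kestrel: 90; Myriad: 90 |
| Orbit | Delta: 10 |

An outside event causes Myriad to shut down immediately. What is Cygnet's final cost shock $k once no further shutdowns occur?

Round 1 — Myriad shuts down (initial).
  Cygnet: +25 → 25 < 110
  Orbit: +80 → 80 ≥ 60
Round 2 — Orbit shuts down.
  Delta: +10 → 10 < 50
No further shutdowns.

25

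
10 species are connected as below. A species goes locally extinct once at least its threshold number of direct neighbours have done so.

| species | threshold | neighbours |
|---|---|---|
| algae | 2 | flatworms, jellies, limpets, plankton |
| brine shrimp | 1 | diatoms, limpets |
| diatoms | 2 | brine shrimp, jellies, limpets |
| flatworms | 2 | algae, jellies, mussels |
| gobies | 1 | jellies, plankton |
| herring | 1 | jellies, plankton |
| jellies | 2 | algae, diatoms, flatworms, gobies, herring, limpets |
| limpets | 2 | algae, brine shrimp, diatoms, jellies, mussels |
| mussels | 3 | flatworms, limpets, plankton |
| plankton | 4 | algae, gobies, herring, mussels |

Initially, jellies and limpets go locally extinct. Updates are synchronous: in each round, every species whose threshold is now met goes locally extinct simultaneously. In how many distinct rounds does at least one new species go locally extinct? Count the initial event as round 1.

3

Round 1 — jellies, limpets go locally extinct (initial).
Round 2 — checking thresholds:
  algae: 2 of 4 neighbours ≥ 2, goes locally extinct.
  brine shrimp: 1 of 2 neighbours ≥ 1, goes locally extinct.
  diatoms: 2 of 3 neighbours ≥ 2, goes locally extinct.
  flatworms: 1 of 3 neighbours < 2, holds.
  gobies: 1 of 2 neighbours ≥ 1, goes locally extinct.
  herring: 1 of 2 neighbours ≥ 1, goes locally extinct.
  mussels: 1 of 3 neighbours < 3, holds.
Round 3 — checking thresholds:
  flatworms: 2 of 3 neighbours ≥ 2, goes locally extinct.
  mussels: 1 of 3 neighbours < 3, holds.
  plankton: 3 of 4 neighbours < 4, holds.
Round 4 — no new extinctions; cascade stops.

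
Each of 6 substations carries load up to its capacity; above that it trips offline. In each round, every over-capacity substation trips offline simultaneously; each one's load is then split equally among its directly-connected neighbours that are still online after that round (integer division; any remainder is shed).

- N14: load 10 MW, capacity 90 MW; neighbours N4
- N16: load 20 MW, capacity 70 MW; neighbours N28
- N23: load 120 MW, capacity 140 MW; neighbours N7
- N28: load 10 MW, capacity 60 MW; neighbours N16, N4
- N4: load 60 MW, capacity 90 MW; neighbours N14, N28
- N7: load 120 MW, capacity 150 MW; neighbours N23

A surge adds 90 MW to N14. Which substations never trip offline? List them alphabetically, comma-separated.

Round 1 — N14 at 100 > 90. N14 trips offline.
  N14 sheds 100 MW to N4: 100 each.
    N4: 60+100 = 160 > 90
Round 2 — N4 trips offline.
  N4 sheds 160 MW to N28: 160 each.
    N28: 10+160 = 170 > 60
Round 3 — N28 trips offline.
  N28 sheds 170 MW to N16: 170 each.
    N16: 20+170 = 190 > 70
Round 4 — N16 trips offline.
  N16 sheds 190 MW: no online neighbours, lost.
No further trips.

N23, N7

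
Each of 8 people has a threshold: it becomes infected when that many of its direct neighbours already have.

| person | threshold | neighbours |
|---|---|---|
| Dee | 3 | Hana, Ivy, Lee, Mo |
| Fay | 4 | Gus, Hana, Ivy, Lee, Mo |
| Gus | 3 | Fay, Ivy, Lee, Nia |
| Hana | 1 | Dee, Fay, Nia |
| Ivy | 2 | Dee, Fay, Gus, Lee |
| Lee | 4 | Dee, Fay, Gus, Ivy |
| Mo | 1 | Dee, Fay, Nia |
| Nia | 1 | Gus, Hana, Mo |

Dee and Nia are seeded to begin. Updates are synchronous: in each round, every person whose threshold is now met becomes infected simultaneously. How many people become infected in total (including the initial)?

4

Round 1 — Dee, Nia become infected (initial).
Round 2 — checking thresholds:
  Gus: 1 of 4 neighbours < 3, below threshold.
  Hana: 2 of 3 neighbours ≥ 1, becomes infected.
  Ivy: 1 of 4 neighbours < 2, below threshold.
  Lee: 1 of 4 neighbours < 4, below threshold.
  Mo: 2 of 3 neighbours ≥ 1, becomes infected.
Round 3 — no new infections; cascade stops.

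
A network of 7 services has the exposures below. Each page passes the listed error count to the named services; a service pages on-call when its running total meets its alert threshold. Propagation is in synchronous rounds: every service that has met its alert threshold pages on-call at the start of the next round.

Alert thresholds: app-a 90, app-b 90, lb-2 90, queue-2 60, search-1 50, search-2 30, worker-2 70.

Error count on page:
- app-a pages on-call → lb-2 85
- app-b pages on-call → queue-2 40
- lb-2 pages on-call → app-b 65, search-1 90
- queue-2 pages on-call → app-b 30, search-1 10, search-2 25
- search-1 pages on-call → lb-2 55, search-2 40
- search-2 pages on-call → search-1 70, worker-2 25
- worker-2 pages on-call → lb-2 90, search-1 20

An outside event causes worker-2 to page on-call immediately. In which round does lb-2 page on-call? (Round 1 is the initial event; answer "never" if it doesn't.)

Round 1 — worker-2 pages on-call (initial).
  lb-2: +90 → 90 ≥ 90
  search-1: +20 → 20 < 50
Round 2 — lb-2 pages on-call.
  app-b: +65 → 65 < 90
  search-1: +90 → 110 ≥ 50
Round 3 — search-1 pages on-call.
  search-2: +40 → 40 ≥ 30
Round 4 — search-2 pages on-call.
No further pages.

2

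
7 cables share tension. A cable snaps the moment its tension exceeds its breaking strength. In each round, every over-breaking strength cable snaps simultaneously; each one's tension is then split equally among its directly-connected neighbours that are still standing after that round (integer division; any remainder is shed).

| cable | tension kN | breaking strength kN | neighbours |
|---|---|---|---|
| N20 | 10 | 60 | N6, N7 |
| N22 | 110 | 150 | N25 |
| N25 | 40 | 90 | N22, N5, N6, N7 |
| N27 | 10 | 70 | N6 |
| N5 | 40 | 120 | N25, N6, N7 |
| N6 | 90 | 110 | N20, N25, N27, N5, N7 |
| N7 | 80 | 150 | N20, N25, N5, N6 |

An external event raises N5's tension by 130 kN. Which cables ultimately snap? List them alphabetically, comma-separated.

N20, N22, N25, N5, N6, N7

Round 1 — N5 at 170 > 120. N5 snaps.
  N5 sheds 170 kN to N25, N6, N7: 56 each (2 lost).
    N25: 40+56 = 96 > 90
    N6: 90+56 = 146 > 110
    N7: 80+56 = 136 ≤ 150
Round 2 — N25, N6 snap.
  N25 sheds 96 kN to N22, N7: 48 each.
    N22: 110+48 = 158 > 150
    N7: 136+48 = 184 > 150
  N6 sheds 146 kN to N20, N27, N7: 48 each (2 lost).
    N20: 10+48 = 58 ≤ 60
    N27: 10+48 = 58 ≤ 70
    N7: 184+48 = 232 > 150
Round 3 — N22, N7 snap.
  N22 sheds 158 kN: no online neighbours, lost.
  N7 sheds 232 kN to N20: 232 each.
    N20: 58+232 = 290 > 60
Round 4 — N20 snaps.
  N20 sheds 290 kN: no online neighbours, lost.
No further breaks.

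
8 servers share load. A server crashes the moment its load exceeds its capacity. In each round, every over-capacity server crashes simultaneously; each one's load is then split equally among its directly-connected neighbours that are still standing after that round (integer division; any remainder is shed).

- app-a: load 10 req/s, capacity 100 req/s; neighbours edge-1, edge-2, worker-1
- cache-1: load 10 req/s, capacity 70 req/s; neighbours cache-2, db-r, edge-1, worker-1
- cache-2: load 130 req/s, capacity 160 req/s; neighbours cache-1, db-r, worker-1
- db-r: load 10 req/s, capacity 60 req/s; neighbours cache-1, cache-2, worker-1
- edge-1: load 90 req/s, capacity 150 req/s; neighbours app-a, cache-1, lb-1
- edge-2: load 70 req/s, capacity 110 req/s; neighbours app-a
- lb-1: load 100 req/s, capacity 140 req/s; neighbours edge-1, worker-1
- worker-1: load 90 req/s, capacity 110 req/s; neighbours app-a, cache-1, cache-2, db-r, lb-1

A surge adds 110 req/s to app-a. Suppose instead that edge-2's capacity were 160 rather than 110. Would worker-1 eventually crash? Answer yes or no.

yes

With edge-2's capacity at 160:
Round 1 — app-a at 120 > 100. app-a crashes.
  app-a sheds 120 req/s to edge-1, edge-2, worker-1: 40 each.
    edge-1: 90+40 = 130 ≤ 150
    edge-2: 70+40 = 110 ≤ 160
    worker-1: 90+40 = 130 > 110
Round 2 — worker-1 crashes.
  worker-1 sheds 130 req/s to cache-1, cache-2, db-r, lb-1: 32 each (2 lost).
    cache-1: 10+32 = 42 ≤ 70
    cache-2: 130+32 = 162 > 160
    db-r: 10+32 = 42 ≤ 60
    lb-1: 100+32 = 132 ≤ 140
Round 3 — cache-2 crashes.
  cache-2 sheds 162 req/s to cache-1, db-r: 81 each.
    cache-1: 42+81 = 123 > 70
    db-r: 42+81 = 123 > 60
Round 4 — cache-1, db-r crash.
  cache-1 sheds 123 req/s to edge-1: 123 each.
    edge-1: 130+123 = 253 > 150
  db-r sheds 123 req/s: no online neighbours, lost.
Round 5 — edge-1 crashes.
  edge-1 sheds 253 req/s to lb-1: 253 each.
    lb-1: 132+253 = 385 > 140
Round 6 — lb-1 crashes.
  lb-1 sheds 385 req/s: no online neighbours, lost.
No further crashes.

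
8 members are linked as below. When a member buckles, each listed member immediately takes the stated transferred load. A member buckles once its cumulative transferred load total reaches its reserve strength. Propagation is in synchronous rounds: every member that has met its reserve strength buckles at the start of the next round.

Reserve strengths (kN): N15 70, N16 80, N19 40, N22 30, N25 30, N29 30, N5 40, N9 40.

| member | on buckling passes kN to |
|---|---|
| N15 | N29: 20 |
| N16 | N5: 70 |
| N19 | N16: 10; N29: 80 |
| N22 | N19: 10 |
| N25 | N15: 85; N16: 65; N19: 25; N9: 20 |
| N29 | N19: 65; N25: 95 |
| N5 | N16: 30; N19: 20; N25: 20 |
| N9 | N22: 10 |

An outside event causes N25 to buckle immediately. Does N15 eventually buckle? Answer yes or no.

yes

Round 1 — N25 buckles (initial).
  N15: +85 → 85 ≥ 70
  N16: +65 → 65 < 80
  N19: +25 → 25 < 40
  N9: +20 → 20 < 40
Round 2 — N15 buckles.
  N29: +20 → 20 < 30
No further bucklings.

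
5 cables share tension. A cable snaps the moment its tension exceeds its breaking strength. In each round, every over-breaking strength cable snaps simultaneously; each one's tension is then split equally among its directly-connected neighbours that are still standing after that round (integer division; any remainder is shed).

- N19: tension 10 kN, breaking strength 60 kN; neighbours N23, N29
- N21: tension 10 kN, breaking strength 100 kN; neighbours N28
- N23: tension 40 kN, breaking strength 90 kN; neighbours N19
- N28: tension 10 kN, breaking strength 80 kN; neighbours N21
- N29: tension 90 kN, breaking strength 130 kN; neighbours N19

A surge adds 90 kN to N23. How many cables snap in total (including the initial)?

3

Round 1 — N23 at 130 > 90. N23 snaps.
  N23 sheds 130 kN to N19: 130 each.
    N19: 10+130 = 140 > 60
Round 2 — N19 snaps.
  N19 sheds 140 kN to N29: 140 each.
    N29: 90+140 = 230 > 130
Round 3 — N29 snaps.
  N29 sheds 230 kN: no online neighbours, lost.
No further breaks.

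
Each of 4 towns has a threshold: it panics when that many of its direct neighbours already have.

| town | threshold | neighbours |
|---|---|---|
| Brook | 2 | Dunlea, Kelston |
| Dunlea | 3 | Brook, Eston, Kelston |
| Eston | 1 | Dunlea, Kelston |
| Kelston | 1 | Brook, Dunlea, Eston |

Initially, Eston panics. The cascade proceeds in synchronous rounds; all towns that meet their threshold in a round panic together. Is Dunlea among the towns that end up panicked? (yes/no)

Round 1 — Eston panics (initial).
Round 2 — checking thresholds:
  Dunlea: 1 of 3 neighbours < 3, holds.
  Kelston: 1 of 3 neighbours ≥ 1, panics.
Round 3 — no new panics; cascade stops.

no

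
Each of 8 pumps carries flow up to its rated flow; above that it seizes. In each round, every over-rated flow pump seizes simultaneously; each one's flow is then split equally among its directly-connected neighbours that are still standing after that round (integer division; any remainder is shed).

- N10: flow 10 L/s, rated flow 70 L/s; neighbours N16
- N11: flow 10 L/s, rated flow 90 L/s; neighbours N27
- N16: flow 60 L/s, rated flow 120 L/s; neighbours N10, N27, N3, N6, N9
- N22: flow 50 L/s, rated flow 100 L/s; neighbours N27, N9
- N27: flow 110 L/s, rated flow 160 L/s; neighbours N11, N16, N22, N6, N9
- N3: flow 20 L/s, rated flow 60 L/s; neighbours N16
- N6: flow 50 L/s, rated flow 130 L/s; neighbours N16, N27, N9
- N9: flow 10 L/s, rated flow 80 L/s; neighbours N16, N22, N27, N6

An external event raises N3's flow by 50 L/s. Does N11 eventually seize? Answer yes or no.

Round 1 — N3 at 70 > 60. N3 seizes.
  N3 sheds 70 L/s to N16: 70 each.
    N16: 60+70 = 130 > 120
Round 2 — N16 seizes.
  N16 sheds 130 L/s to N10, N27, N6, N9: 32 each (2 lost).
    N10: 10+32 = 42 ≤ 70
    N27: 110+32 = 142 ≤ 160
    N6: 50+32 = 82 ≤ 130
    N9: 10+32 = 42 ≤ 80
No further seizures.

no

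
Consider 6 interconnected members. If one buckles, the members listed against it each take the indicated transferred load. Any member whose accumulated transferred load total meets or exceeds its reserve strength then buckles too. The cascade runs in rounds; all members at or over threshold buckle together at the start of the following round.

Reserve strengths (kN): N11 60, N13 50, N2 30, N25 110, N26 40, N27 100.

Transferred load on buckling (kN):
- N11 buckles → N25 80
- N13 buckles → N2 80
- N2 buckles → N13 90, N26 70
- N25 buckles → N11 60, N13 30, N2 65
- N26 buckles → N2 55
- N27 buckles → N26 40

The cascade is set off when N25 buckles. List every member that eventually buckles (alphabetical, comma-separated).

N11, N13, N2, N25, N26

Round 1 — N25 buckles (initial).
  N11: +60 → 60 ≥ 60
  N13: +30 → 30 < 50
  N2: +65 → 65 ≥ 30
Round 2 — N11, N2 buckle.
  N13: +90 → 120 ≥ 50
  N26: +70 → 70 ≥ 40
Round 3 — N13, N26 buckle.
No further bucklings.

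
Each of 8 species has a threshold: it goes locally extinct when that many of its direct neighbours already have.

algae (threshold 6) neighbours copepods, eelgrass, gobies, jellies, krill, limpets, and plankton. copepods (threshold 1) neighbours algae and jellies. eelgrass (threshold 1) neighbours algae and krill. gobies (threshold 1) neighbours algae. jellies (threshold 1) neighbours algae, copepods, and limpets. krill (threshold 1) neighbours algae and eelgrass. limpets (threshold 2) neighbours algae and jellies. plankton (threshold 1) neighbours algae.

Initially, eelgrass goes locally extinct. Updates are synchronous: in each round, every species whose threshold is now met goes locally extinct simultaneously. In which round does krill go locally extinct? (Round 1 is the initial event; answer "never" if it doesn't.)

Round 1 — eelgrass goes locally extinct (initial).
Round 2 — checking thresholds:
  algae: 1 of 7 neighbours < 6, holds.
  krill: 1 of 2 neighbours ≥ 1, goes locally extinct.
Round 3 — no new extinctions; cascade stops.

2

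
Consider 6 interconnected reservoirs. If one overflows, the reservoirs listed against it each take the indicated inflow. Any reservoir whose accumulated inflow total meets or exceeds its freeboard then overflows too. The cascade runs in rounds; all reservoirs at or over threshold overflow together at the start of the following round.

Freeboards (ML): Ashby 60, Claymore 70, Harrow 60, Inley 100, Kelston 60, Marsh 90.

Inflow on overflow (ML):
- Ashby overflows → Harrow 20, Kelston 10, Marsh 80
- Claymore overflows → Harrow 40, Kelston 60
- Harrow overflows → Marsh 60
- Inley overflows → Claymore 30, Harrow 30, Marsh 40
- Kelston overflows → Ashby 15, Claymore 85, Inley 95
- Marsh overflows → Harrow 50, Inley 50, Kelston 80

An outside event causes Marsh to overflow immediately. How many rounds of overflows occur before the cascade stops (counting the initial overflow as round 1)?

4

Round 1 — Marsh overflows (initial).
  Harrow: +50 → 50 < 60
  Inley: +50 → 50 < 100
  Kelston: +80 → 80 ≥ 60
Round 2 — Kelston overflows.
  Ashby: +15 → 15 < 60
  Claymore: +85 → 85 ≥ 70
  Inley: +95 → 145 ≥ 100
Round 3 — Claymore, Inley overflow.
  Harrow: +40+30 → 120 ≥ 60
Round 4 — Harrow overflows.
No further overflows.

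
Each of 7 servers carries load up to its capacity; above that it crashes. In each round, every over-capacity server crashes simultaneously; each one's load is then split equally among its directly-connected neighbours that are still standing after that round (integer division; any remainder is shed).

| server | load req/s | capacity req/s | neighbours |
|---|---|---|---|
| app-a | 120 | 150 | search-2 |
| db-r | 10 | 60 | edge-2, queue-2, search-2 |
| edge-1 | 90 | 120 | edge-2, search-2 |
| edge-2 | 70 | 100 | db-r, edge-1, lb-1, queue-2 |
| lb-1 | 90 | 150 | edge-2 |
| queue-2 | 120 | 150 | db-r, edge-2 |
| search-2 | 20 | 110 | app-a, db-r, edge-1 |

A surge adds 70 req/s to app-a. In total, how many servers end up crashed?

Round 1 — app-a at 190 > 150. app-a crashes.
  app-a sheds 190 req/s to search-2: 190 each.
    search-2: 20+190 = 210 > 110
Round 2 — search-2 crashes.
  search-2 sheds 210 req/s to db-r, edge-1: 105 each.
    db-r: 10+105 = 115 > 60
    edge-1: 90+105 = 195 > 120
Round 3 — db-r, edge-1 crash.
  db-r sheds 115 req/s to edge-2, queue-2: 57 each (1 lost).
    edge-2: 70+57 = 127 > 100
    queue-2: 120+57 = 177 > 150
  edge-1 sheds 195 req/s to edge-2: 195 each.
    edge-2: 127+195 = 322 > 100
Round 4 — edge-2, queue-2 crash.
  edge-2 sheds 322 req/s to lb-1: 322 each.
    lb-1: 90+322 = 412 > 150
  queue-2 sheds 177 req/s: no online neighbours, lost.
Round 5 — lb-1 crashes.
  lb-1 sheds 412 req/s: no online neighbours, lost.
No further crashes.

7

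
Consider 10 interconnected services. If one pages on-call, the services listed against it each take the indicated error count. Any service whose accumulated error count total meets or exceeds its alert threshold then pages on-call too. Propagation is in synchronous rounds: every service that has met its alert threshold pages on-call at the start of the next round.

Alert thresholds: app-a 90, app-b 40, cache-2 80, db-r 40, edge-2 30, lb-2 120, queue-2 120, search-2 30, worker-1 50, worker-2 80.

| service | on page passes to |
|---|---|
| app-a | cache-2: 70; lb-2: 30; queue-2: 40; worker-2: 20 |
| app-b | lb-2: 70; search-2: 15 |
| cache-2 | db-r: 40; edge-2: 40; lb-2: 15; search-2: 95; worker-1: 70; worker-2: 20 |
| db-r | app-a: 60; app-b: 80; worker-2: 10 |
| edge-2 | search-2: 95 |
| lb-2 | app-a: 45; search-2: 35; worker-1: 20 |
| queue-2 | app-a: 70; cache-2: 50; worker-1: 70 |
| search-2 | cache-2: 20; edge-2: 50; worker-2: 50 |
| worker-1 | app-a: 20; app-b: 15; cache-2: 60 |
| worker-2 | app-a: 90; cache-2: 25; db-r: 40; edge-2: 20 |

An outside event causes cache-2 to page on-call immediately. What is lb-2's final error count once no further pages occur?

115

Round 1 — cache-2 pages on-call (initial).
  db-r: +40 → 40 ≥ 40
  edge-2: +40 → 40 ≥ 30
  lb-2: +15 → 15 < 120
  search-2: +95 → 95 ≥ 30
  worker-1: +70 → 70 ≥ 50
  worker-2: +20 → 20 < 80
Round 2 — db-r, edge-2, search-2, worker-1 page on-call.
  app-a: +60+20 → 80 < 90
  app-b: +80+15 → 95 ≥ 40
  worker-2: +10+50 → 80 ≥ 80
Round 3 — app-b, worker-2 page on-call.
  app-a: +90 → 170 ≥ 90
  lb-2: +70 → 85 < 120
Round 4 — app-a pages on-call.
  lb-2: +30 → 115 < 120
  queue-2: +40 → 40 < 120
No further pages.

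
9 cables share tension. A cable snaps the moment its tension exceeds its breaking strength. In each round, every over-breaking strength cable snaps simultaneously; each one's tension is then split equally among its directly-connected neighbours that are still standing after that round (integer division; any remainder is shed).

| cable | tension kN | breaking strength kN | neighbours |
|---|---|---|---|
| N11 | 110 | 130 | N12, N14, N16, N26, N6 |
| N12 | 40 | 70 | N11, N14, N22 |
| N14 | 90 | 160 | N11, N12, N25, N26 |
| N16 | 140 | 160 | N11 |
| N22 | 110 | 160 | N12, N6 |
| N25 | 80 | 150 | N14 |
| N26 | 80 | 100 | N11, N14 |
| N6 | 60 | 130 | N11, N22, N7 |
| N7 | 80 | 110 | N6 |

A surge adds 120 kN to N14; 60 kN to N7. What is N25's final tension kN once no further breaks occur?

Round 1 — N14 at 210 > 160; N7 at 140 > 110. N14, N7 snap.
  N14 sheds 210 kN to N11, N12, N25, N26: 52 each (2 lost).
    N11: 110+52 = 162 > 130
    N12: 40+52 = 92 > 70
    N25: 80+52 = 132 ≤ 150
    N26: 80+52 = 132 > 100
  N7 sheds 140 kN to N6: 140 each.
    N6: 60+140 = 200 > 130
Round 2 — N11, N12, N26, N6 snap.
  N11 sheds 162 kN to N16: 162 each.
    N16: 140+162 = 302 > 160
  N12 sheds 92 kN to N22: 92 each.
    N22: 110+92 = 202 > 160
  N26 sheds 132 kN: no online neighbours, lost.
  N6 sheds 200 kN to N22: 200 each.
    N22: 202+200 = 402 > 160
Round 3 — N16, N22 snap.
  N16 sheds 302 kN: no online neighbours, lost.
  N22 sheds 402 kN: no online neighbours, lost.
No further breaks.

132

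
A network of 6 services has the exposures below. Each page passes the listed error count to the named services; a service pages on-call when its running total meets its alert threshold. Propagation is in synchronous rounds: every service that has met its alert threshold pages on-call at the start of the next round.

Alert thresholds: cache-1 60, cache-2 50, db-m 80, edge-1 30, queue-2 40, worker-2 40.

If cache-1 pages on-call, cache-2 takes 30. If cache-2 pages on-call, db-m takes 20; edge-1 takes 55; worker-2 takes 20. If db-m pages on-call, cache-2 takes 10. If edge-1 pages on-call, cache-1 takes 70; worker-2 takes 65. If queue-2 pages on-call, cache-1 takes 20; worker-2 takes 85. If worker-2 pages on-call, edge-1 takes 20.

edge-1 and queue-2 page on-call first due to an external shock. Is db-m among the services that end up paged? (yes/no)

no

Round 1 — edge-1, queue-2 page on-call (initial).
  cache-1: +70+20 → 90 ≥ 60
  worker-2: +65+85 → 150 ≥ 40
Round 2 — cache-1, worker-2 page on-call.
  cache-2: +30 → 30 < 50
No further pages.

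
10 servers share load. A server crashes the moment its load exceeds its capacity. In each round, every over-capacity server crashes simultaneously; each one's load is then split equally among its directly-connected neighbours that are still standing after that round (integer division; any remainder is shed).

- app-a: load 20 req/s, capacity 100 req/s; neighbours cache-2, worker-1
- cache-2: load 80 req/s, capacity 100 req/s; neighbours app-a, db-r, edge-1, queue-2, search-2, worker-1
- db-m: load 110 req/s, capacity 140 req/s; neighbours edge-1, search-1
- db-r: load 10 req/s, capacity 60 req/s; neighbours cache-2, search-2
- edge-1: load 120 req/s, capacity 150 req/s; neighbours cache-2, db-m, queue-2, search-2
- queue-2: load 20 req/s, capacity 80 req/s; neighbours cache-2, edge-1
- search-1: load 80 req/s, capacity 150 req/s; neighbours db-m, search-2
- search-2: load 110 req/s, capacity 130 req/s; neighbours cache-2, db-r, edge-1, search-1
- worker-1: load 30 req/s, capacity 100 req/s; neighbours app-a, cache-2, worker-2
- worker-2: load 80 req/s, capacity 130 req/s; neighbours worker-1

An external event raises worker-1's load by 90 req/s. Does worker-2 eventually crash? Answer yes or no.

no

Round 1 — worker-1 at 120 > 100. worker-1 crashes.
  worker-1 sheds 120 req/s to app-a, cache-2, worker-2: 40 each.
    app-a: 20+40 = 60 ≤ 100
    cache-2: 80+40 = 120 > 100
    worker-2: 80+40 = 120 ≤ 130
Round 2 — cache-2 crashes.
  cache-2 sheds 120 req/s to app-a, db-r, edge-1, queue-2, search-2: 24 each.
    app-a: 60+24 = 84 ≤ 100
    db-r: 10+24 = 34 ≤ 60
    edge-1: 120+24 = 144 ≤ 150
    queue-2: 20+24 = 44 ≤ 80
    search-2: 110+24 = 134 > 130
Round 3 — search-2 crashes.
  search-2 sheds 134 req/s to db-r, edge-1, search-1: 44 each (2 lost).
    db-r: 34+44 = 78 > 60
    edge-1: 144+44 = 188 > 150
    search-1: 80+44 = 124 ≤ 150
Round 4 — db-r, edge-1 crash.
  db-r sheds 78 req/s: no online neighbours, lost.
  edge-1 sheds 188 req/s to db-m, queue-2: 94 each.
    db-m: 110+94 = 204 > 140
    queue-2: 44+94 = 138 > 80
Round 5 — db-m, queue-2 crash.
  db-m sheds 204 req/s to search-1: 204 each.
    search-1: 124+204 = 328 > 150
  queue-2 sheds 138 req/s: no online neighbours, lost.
Round 6 — search-1 crashes.
  search-1 sheds 328 req/s: no online neighbours, lost.
No further crashes.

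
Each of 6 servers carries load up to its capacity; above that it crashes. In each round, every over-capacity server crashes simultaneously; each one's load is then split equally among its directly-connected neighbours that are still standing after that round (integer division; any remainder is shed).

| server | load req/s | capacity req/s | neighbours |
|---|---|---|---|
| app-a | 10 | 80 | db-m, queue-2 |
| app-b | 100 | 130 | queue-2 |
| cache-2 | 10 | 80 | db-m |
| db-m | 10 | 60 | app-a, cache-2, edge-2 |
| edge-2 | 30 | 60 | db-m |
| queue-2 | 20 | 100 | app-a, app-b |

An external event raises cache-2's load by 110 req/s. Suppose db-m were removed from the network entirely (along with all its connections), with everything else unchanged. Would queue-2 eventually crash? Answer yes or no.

no

With db-m removed:
Round 1 — cache-2 at 120 > 80. cache-2 crashes.
  cache-2 sheds 120 req/s: no online neighbours, lost.
No further crashes.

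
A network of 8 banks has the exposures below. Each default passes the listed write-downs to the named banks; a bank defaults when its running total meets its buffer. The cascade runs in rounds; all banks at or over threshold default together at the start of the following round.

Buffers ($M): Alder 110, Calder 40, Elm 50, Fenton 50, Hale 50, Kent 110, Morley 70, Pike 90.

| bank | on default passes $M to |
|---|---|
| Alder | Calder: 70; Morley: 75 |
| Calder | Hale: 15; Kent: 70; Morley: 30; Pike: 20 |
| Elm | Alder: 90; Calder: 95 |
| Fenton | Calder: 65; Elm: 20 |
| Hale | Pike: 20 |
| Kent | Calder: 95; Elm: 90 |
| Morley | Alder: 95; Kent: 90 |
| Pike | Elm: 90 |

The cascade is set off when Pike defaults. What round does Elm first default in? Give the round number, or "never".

2

Round 1 — Pike defaults (initial).
  Elm: +90 → 90 ≥ 50
Round 2 — Elm defaults.
  Alder: +90 → 90 < 110
  Calder: +95 → 95 ≥ 40
Round 3 — Calder defaults.
  Hale: +15 → 15 < 50
  Kent: +70 → 70 < 110
  Morley: +30 → 30 < 70
No further defaults.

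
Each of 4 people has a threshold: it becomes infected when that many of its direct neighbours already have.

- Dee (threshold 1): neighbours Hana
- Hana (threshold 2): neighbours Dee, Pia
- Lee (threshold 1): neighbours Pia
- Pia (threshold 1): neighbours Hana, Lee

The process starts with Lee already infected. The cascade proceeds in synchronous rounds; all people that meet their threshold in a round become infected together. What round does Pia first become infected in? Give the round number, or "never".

Round 1 — Lee becomes infected (initial).
Round 2 — checking thresholds:
  Pia: 1 of 2 neighbours ≥ 1, becomes infected.
Round 3 — no new infections; cascade stops.

2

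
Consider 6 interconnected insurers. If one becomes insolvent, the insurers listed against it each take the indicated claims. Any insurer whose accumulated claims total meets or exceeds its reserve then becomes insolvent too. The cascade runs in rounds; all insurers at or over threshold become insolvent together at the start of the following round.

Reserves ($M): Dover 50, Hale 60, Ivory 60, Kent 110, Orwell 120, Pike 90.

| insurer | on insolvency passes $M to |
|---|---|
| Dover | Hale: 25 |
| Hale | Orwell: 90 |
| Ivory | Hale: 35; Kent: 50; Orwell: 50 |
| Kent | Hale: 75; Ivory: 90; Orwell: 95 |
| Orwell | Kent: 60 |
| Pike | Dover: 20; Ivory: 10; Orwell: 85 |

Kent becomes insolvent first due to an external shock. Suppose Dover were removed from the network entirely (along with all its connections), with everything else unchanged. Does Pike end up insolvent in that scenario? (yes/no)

With Dover removed:
Round 1 — Kent becomes insolvent (initial).
  Hale: +75 → 75 ≥ 60
  Ivory: +90 → 90 ≥ 60
  Orwell: +95 → 95 < 120
Round 2 — Hale, Ivory become insolvent.
  Orwell: +90+50 → 235 ≥ 120
Round 3 — Orwell becomes insolvent.
No further insolvencies.

no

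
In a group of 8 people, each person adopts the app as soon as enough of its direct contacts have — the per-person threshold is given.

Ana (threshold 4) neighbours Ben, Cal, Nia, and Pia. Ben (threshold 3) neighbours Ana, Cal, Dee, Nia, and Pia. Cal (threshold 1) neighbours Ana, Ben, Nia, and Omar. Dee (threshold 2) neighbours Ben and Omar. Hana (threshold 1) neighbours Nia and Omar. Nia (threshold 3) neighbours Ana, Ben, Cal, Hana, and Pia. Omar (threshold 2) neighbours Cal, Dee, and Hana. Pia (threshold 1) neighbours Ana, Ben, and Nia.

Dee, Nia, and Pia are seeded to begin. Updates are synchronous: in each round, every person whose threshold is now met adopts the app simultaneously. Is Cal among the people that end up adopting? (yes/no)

yes

Round 1 — Dee, Nia, Pia adopt the app (initial).
Round 2 — checking thresholds:
  Ana: 2 of 4 neighbours < 4, not yet.
  Ben: 3 of 5 neighbours ≥ 3, adopts the app.
  Cal: 1 of 4 neighbours ≥ 1, adopts the app.
  Hana: 1 of 2 neighbours ≥ 1, adopts the app.
  Omar: 1 of 3 neighbours < 2, not yet.
Round 3 — checking thresholds:
  Ana: 4 of 4 neighbours ≥ 4, adopts the app.
  Omar: 3 of 3 neighbours ≥ 2, adopts the app.
Round 4 — no new adoptions; cascade stops.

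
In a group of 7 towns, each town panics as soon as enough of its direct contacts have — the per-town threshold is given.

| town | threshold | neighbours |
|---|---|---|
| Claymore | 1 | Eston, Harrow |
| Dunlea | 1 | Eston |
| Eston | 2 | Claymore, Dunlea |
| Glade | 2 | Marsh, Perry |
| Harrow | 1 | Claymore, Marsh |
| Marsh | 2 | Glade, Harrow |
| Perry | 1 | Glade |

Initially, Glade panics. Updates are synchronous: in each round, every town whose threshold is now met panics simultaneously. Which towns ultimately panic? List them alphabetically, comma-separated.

Round 1 — Glade panics (initial).
Round 2 — checking thresholds:
  Marsh: 1 of 2 neighbours < 2, not yet.
  Perry: 1 of 1 neighbours ≥ 1, panics.
Round 3 — no new panics; cascade stops.

Glade, Perry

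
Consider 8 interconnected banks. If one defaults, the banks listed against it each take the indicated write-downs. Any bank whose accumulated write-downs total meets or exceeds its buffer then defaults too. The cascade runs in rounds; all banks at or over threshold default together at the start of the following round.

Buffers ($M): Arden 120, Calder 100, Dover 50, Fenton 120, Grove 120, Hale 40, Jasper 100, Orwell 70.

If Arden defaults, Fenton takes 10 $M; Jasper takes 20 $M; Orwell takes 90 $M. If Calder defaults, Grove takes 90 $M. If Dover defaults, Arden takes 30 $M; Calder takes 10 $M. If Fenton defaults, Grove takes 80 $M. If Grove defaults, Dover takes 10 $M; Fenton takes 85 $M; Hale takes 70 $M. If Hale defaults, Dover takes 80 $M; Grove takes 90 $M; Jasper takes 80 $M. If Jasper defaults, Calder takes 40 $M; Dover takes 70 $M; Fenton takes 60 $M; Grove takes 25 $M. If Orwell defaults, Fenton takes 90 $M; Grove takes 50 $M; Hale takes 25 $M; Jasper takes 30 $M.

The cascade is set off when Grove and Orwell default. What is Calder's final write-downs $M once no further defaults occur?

50

Round 1 — Grove, Orwell default (initial).
  Dover: +10 → 10 < 50
  Fenton: +85+90 → 175 ≥ 120
  Hale: +70+25 → 95 ≥ 40
  Jasper: +30 → 30 < 100
Round 2 — Fenton, Hale default.
  Dover: +80 → 90 ≥ 50
  Jasper: +80 → 110 ≥ 100
Round 3 — Dover, Jasper default.
  Arden: +30 → 30 < 120
  Calder: +10+40 → 50 < 100
No further defaults.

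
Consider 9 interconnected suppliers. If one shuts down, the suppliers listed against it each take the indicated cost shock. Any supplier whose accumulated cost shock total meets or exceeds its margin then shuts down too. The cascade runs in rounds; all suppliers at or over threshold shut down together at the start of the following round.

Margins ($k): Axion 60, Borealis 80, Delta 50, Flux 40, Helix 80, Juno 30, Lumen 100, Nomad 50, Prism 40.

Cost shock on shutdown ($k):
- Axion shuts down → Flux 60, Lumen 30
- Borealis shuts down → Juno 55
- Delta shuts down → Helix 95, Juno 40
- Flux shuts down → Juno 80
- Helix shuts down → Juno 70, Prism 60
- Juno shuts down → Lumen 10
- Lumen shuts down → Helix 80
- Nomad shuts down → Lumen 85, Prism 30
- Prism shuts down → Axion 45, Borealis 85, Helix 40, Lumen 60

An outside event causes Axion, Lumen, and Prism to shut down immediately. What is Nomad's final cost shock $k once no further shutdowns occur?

0

Round 1 — Axion, Lumen, Prism shut down (initial).
  Borealis: +85 → 85 ≥ 80
  Flux: +60 → 60 ≥ 40
  Helix: +80+40 → 120 ≥ 80
Round 2 — Borealis, Flux, Helix shut down.
  Juno: +55+80+70 → 205 ≥ 30
Round 3 — Juno shuts down.
No further shutdowns.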